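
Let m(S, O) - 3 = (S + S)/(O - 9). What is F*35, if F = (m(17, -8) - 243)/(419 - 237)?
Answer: -605/13 ≈ -46.538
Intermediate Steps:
m(S, O) = 3 + 2*S/(-9 + O) (m(S, O) = 3 + (S + S)/(O - 9) = 3 + (2*S)/(-9 + O) = 3 + 2*S/(-9 + O))
F = -121/91 (F = ((-27 + 2*17 + 3*(-8))/(-9 - 8) - 243)/(419 - 237) = ((-27 + 34 - 24)/(-17) - 243)/182 = (-1/17*(-17) - 243)*(1/182) = (1 - 243)*(1/182) = -242*1/182 = -121/91 ≈ -1.3297)
F*35 = -121/91*35 = -605/13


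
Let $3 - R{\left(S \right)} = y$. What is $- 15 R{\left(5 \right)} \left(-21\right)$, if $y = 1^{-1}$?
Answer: $630$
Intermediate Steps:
$y = 1$
$R{\left(S \right)} = 2$ ($R{\left(S \right)} = 3 - 1 = 2$)
$- 15 R{\left(5 \right)} \left(-21\right) = \left(-15\right) 2 \left(-21\right) = \left(-30\right) \left(-21\right) = 630$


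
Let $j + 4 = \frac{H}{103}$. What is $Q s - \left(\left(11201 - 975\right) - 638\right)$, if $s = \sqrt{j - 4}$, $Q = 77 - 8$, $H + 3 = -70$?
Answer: $-9588 + \frac{69 i \sqrt{92391}}{103} \approx -9588.0 + 203.62 i$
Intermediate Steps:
$H = -73$ ($H = -3 - 70 = -73$)
$j = - \frac{485}{103}$ ($j = -4 - \frac{73}{103} = - \frac{485}{103} \approx -4.7087$)
$Q = 69$
$s = \frac{i \sqrt{92391}}{103}$ ($s = \sqrt{- \frac{485}{103} - 4} = \sqrt{- \frac{897}{103}} = \frac{i \sqrt{92391}}{103} \approx 2.9511 i$)
$Q s - \left(\left(11201 - 975\right) - 638\right) = 69 \frac{i \sqrt{92391}}{103} - \left(\left(11201 - 975\right) - 638\right) = \frac{69 i \sqrt{92391}}{103} - \left(10226 - 638\right) = \frac{69 i \sqrt{92391}}{103} - 9588 = -9588 + \frac{69 i \sqrt{92391}}{103}$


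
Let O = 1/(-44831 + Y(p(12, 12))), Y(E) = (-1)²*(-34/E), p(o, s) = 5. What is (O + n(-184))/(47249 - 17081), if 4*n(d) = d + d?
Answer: -6875131/2254444584 ≈ -0.0030496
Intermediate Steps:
Y(E) = -34/E (Y(E) = 1*(-34/E) = -34/E)
n(d) = d/2 (n(d) = (d + d)/4 = (2*d)/4 = d/2)
O = -5/224189 (O = 1/(-44831 - 34/5) = 1/(-224189/5) = -5/224189 ≈ -2.2303e-5)
(O + n(-184))/(47249 - 17081) = (-5/224189 + (½)*(-184))/(47249 - 17081) = (-5/224189 - 92)/30168 = -20625393/224189*1/30168 = -6875131/2254444584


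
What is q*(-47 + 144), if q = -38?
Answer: -3686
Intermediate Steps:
q*(-47 + 144) = -38*(-47 + 144) = -38*97 = -3686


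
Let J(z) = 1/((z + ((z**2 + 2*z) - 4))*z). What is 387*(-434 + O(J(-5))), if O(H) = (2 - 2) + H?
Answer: -1679709/10 ≈ -1.6797e+5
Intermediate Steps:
J(z) = 1/(z*(-4 + z**2 + 3*z)) (J(z) = 1/((z + (-4 + z**2 + 2*z))*z) = 1/((-4 + z**2 + 3*z)*z) = 1/(z*(-4 + z**2 + 3*z)))
O(H) = H (O(H) = 0 + H = H)
387*(-434 + O(J(-5))) = 387*(-434 + 1/((-5)*(-4 + (-5)**2 + 3*(-5)))) = 387*(-434 - 1/(5*(-4 + 25 - 15))) = 387*(-434 - 1/5/6) = 387*(-434 - 1/5*1/6) = 387*(-434 - 1/30) = 387*(-13021/30) = -1679709/10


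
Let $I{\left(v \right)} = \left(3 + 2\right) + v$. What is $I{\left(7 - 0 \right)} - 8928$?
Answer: $-8916$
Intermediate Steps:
$I{\left(v \right)} = 5 + v$
$I{\left(7 - 0 \right)} - 8928 = \left(5 + \left(7 - 0\right)\right) - 8928 = \left(5 + \left(7 + 0\right)\right) - 8928 = \left(5 + 7\right) - 8928 = 12 - 8928 = -8916$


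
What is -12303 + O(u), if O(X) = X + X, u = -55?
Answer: -12413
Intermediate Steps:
O(X) = 2*X
-12303 + O(u) = -12303 + 2*(-55) = -12303 - 110 = -12413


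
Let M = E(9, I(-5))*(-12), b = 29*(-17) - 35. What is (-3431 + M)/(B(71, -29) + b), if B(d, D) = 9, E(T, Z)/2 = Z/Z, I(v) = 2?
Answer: 3455/519 ≈ 6.6570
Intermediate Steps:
E(T, Z) = 2 (E(T, Z) = 2*(Z/Z) = 2*1 = 2)
b = -528 (b = -493 - 35 = -528)
M = -24 (M = 2*(-12) = -24)
(-3431 + M)/(B(71, -29) + b) = (-3431 - 24)/(9 - 528) = -3455/(-519) = -3455*(-1/519) = 3455/519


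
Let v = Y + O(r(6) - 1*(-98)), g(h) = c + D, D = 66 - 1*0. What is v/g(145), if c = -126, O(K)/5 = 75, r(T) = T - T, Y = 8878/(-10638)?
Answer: -995093/159570 ≈ -6.2361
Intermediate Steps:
Y = -4439/5319 (Y = 8878*(-1/10638) = -4439/5319 ≈ -0.83456)
r(T) = 0
D = 66 (D = 66 + 0 = 66)
O(K) = 375 (O(K) = 5*75 = 375)
g(h) = -60 (g(h) = -126 + 66 = -60)
v = 1990186/5319 (v = -4439/5319 + 375 = 1990186/5319 ≈ 374.17)
v/g(145) = (1990186/5319)/(-60) = (1990186/5319)*(-1/60) = -995093/159570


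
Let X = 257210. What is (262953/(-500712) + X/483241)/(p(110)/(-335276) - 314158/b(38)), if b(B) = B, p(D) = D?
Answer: -912252303360389/1061918384577236405604 ≈ -8.5906e-7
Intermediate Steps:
(262953/(-500712) + X/483241)/(p(110)/(-335276) - 314158/b(38)) = (262953/(-500712) + 257210/483241)/(110/(-335276) - 314158/38) = (262953*(-1/500712) + 257210*(1/483241))/(110*(-1/335276) - 314158*1/38) = (-87651/166904 + 257210/483241)/(-55/167638 - 157079/19) = 572820949/(80654855864*(-26332410447/3185122)) = (572820949/80654855864)*(-3185122/26332410447) = -912252303360389/1061918384577236405604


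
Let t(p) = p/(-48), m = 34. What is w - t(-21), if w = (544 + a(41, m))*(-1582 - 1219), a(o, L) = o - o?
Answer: -24379911/16 ≈ -1.5237e+6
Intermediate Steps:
a(o, L) = 0
t(p) = -p/48 (t(p) = p*(-1/48) = -p/48)
w = -1523744 (w = (544 + 0)*(-1582 - 1219) = 544*(-2801) = -1523744)
w - t(-21) = -1523744 - (-1)*(-21)/48 = -1523744 - 1*7/16 = -1523744 - 7/16 = -24379911/16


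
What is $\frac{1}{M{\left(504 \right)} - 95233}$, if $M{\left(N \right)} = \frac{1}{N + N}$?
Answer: $- \frac{1008}{95994863} \approx -1.0501 \cdot 10^{-5}$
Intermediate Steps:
$M{\left(N \right)} = \frac{1}{2 N}$
$\frac{1}{M{\left(504 \right)} - 95233} = \frac{1}{\frac{1}{2 \cdot 504} - 95233} = \frac{1}{\frac{1}{2} \cdot \frac{1}{504} - 95233} = \frac{1}{\frac{1}{1008} - 95233} = \frac{1}{- \frac{95994863}{1008}} = - \frac{1008}{95994863}$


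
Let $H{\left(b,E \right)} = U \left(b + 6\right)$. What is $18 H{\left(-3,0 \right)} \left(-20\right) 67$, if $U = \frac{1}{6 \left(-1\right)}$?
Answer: $12060$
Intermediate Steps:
$U = - \frac{1}{6}$ ($U = \frac{1}{-6} = - \frac{1}{6} \approx -0.16667$)
$H{\left(b,E \right)} = -1 - \frac{b}{6}$ ($H{\left(b,E \right)} = - \frac{b + 6}{6} = - \frac{6 + b}{6} = -1 - \frac{b}{6}$)
$18 H{\left(-3,0 \right)} \left(-20\right) 67 = 18 \left(-1 - - \frac{1}{2}\right) \left(-20\right) 67 = 18 \left(-1 + \frac{1}{2}\right) \left(-20\right) 67 = 18 \left(- \frac{1}{2}\right) \left(-20\right) 67 = \left(-9\right) \left(-20\right) 67 = 180 \cdot 67 = 12060$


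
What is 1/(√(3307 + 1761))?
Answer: √1267/2534 ≈ 0.014047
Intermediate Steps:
1/(√(3307 + 1761)) = 1/(√5068) = 1/(2*√1267) = √1267/2534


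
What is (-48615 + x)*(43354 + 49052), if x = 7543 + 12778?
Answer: -2614535364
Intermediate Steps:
x = 20321
(-48615 + x)*(43354 + 49052) = (-48615 + 20321)*(43354 + 49052) = -28294*92406 = -2614535364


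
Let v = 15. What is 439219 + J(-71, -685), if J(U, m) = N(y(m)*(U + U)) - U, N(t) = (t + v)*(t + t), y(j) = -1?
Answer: 483878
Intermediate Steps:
N(t) = 2*t*(15 + t) (N(t) = (t + 15)*(t + t) = (15 + t)*(2*t) = 2*t*(15 + t))
J(U, m) = -U - 4*U*(15 - 2*U) (J(U, m) = 2*(-(U + U))*(15 - (U + U)) - U = 2*(-2*U)*(15 - 2*U) - U = -4*U*(15 - 2*U) - U = -U - 4*U*(15 - 2*U))
439219 + J(-71, -685) = 439219 - 71*(-61 + 8*(-71)) = 439219 - 71*(-61 - 568) = 439219 - 71*(-629) = 439219 + 44659 = 483878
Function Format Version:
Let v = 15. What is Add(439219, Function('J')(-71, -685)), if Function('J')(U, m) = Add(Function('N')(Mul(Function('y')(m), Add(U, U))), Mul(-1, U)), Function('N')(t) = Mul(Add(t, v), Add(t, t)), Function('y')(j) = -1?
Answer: 483878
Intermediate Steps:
Function('N')(t) = Mul(2, t, Add(15, t)) (Function('N')(t) = Mul(Add(t, 15), Add(t, t)) = Mul(Add(15, t), Mul(2, t)) = Mul(2, t, Add(15, t)))
Function('J')(U, m) = Add(Mul(-1, U), Mul(-4, U, Add(15, Mul(-2, U)))) (Function('J')(U, m) = Add(Mul(2, Mul(-1, Add(U, U)), Add(15, Mul(-1, Add(U, U)))), Mul(-1, U)) = Add(Mul(2, Mul(-1, Mul(2, U)), Add(15, Mul(-1, Mul(2, U)))), Mul(-1, U)) = Add(Mul(2, Mul(-2, U), Add(15, Mul(-2, U))), Mul(-1, U)) = Add(Mul(-4, U, Add(15, Mul(-2, U))), Mul(-1, U)) = Add(Mul(-1, U), Mul(-4, U, Add(15, Mul(-2, U)))))
Add(439219, Function('J')(-71, -685)) = Add(439219, Mul(-71, Add(-61, Mul(8, -71)))) = Add(439219, Mul(-71, Add(-61, -568))) = Add(439219, Mul(-71, -629)) = Add(439219, 44659) = 483878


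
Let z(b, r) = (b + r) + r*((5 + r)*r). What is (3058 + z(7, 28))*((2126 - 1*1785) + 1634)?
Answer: 57205875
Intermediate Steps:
z(b, r) = b + r + r²*(5 + r) (z(b, r) = (b + r) + r*(r*(5 + r)) = (b + r) + r²*(5 + r) = b + r + r²*(5 + r))
(3058 + z(7, 28))*((2126 - 1*1785) + 1634) = (3058 + (7 + 28 + 28³ + 5*28²))*((2126 - 1*1785) + 1634) = (3058 + (7 + 28 + 21952 + 5*784))*((2126 - 1785) + 1634) = (3058 + (7 + 28 + 21952 + 3920))*(341 + 1634) = (3058 + 25907)*1975 = 28965*1975 = 57205875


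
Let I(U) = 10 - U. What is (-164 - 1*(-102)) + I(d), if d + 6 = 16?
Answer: -62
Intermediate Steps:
d = 10 (d = -6 + 16 = 10)
(-164 - 1*(-102)) + I(d) = (-164 - 1*(-102)) + (10 - 1*10) = (-164 + 102) + (10 - 10) = -62 + 0 = -62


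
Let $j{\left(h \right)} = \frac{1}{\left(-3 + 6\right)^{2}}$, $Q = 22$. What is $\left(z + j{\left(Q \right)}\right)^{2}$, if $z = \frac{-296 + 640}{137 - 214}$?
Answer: $\frac{9114361}{480249} \approx 18.978$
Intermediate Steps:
$z = - \frac{344}{77}$ ($z = \frac{344}{-77} = 344 \left(- \frac{1}{77}\right) = - \frac{344}{77} \approx -4.4675$)
$j{\left(h \right)} = \frac{1}{9}$ ($j{\left(h \right)} = \frac{1}{3^{2}} = \frac{1}{9}$)
$\left(z + j{\left(Q \right)}\right)^{2} = \left(- \frac{344}{77} + \frac{1}{9}\right)^{2} = \left(- \frac{3019}{693}\right)^{2} = \frac{9114361}{480249}$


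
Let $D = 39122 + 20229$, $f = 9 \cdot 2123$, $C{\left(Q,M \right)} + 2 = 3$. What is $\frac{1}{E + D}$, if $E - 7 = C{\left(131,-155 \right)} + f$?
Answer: $\frac{1}{78466} \approx 1.2744 \cdot 10^{-5}$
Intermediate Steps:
$C{\left(Q,M \right)} = 1$ ($C{\left(Q,M \right)} = -2 + 3 = 1$)
$f = 19107$
$E = 19115$ ($E = 7 + \left(1 + 19107\right) = 7 + 19108 = 19115$)
$D = 59351$
$\frac{1}{E + D} = \frac{1}{19115 + 59351} = \frac{1}{78466}$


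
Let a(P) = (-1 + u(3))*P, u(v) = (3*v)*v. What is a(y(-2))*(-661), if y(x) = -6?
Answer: 103116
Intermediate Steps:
u(v) = 3*v²
a(P) = 26*P (a(P) = (-1 + 3*3²)*P = (-1 + 3*9)*P = (-1 + 27)*P = 26*P)
a(y(-2))*(-661) = (26*(-6))*(-661) = -156*(-661) = 103116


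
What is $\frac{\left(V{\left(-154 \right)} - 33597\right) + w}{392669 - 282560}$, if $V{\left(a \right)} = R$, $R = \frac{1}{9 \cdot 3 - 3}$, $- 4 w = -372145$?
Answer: $\frac{1426543}{2642616} \approx 0.53982$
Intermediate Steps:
$w = \frac{372145}{4}$ ($w = \left(- \frac{1}{4}\right) \left(-372145\right) = \frac{372145}{4} \approx 93036.0$)
$R = \frac{1}{24}$ ($R = \frac{1}{27 - 3} = \frac{1}{24} \approx 0.041667$)
$V{\left(a \right)} = \frac{1}{24}$
$\frac{\left(V{\left(-154 \right)} - 33597\right) + w}{392669 - 282560} = \frac{\left(\frac{1}{24} - 33597\right) + \frac{372145}{4}}{392669 - 282560} = \frac{\left(\frac{1}{24} - 33597\right) + \frac{372145}{4}}{110109} = \left(- \frac{806327}{24} + \frac{372145}{4}\right) \frac{1}{110109} = \frac{1426543}{24} \cdot \frac{1}{110109} = \frac{1426543}{2642616}$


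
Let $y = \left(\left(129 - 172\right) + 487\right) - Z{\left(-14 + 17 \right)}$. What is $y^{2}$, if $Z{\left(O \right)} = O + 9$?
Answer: $186624$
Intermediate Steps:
$Z{\left(O \right)} = 9 + O$
$y = 432$ ($y = \left(\left(129 - 172\right) + 487\right) - \left(9 + \left(-14 + 17\right)\right) = \left(-43 + 487\right) - \left(9 + 3\right) = 444 - 12 = 432$)
$y^{2} = 432^{2} = 186624$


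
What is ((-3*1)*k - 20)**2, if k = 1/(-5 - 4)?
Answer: 3481/9 ≈ 386.78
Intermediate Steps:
k = -1/9 (k = 1/(-9) = -1/9 ≈ -0.11111)
((-3*1)*k - 20)**2 = (-3*1*(-1/9) - 20)**2 = (-3*(-1/9) - 20)**2 = (1/3 - 20)**2 = (-59/3)**2 = 3481/9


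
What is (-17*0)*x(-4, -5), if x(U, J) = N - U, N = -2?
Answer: 0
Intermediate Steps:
x(U, J) = -2 - U
(-17*0)*x(-4, -5) = (-17*0)*(-2 - 1*(-4)) = 0*(-2 + 4) = 0*2 = 0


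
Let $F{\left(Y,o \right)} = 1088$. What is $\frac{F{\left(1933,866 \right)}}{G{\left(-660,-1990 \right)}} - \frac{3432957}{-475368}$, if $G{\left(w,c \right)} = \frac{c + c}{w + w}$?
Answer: $\frac{11606127929}{31532744} \approx 368.07$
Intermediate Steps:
$G{\left(w,c \right)} = \frac{c}{w}$ ($G{\left(w,c \right)} = \frac{2 c}{2 w} = 2 c \frac{1}{2 w} = \frac{c}{w}$)
$\frac{F{\left(1933,866 \right)}}{G{\left(-660,-1990 \right)}} - \frac{3432957}{-475368} = \frac{1088}{\left(-1990\right) \frac{1}{-660}} - \frac{3432957}{-475368} = \frac{1088}{\left(-1990\right) \left(- \frac{1}{660}\right)} - - \frac{1144319}{158456} = \frac{1088}{\frac{199}{66}} + \frac{1144319}{158456} = 1088 \cdot \frac{66}{199} + \frac{1144319}{158456} = \frac{71808}{199} + \frac{1144319}{158456} = \frac{11606127929}{31532744}$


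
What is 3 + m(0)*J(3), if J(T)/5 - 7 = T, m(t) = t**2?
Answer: 3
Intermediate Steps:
J(T) = 35 + 5*T
3 + m(0)*J(3) = 3 + 0**2*(35 + 5*3) = 3 + 0*(35 + 15) = 3 + 0*50 = 3 + 0 = 3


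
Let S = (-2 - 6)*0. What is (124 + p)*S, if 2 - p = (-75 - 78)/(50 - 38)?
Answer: 0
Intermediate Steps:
p = 59/4 (p = 2 - (-75 - 78)/(50 - 38) = 2 - (-153)/12 = 2 - 1*(-51/4) = 2 + 51/4 = 59/4 ≈ 14.750)
S = 0 (S = -8*0 = 0)
(124 + p)*S = (124 + 59/4)*0 = (555/4)*0 = 0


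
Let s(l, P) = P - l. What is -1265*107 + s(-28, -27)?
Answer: -135354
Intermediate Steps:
-1265*107 + s(-28, -27) = -1265*107 + (-27 - 1*(-28)) = -135355 + (-27 + 28) = -135355 + 1 = -135354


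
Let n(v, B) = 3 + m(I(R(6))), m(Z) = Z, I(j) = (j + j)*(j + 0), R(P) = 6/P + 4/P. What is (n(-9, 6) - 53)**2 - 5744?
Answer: -305264/81 ≈ -3768.7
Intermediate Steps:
R(P) = 10/P
I(j) = 2*j**2 (I(j) = (2*j)*j = 2*j**2)
n(v, B) = 77/9 (n(v, B) = 3 + 2*(10/6)**2 = 3 + 2*(10*(1/6))**2 = 3 + 2*(5/3)**2 = 3 + 2*(25/9) = 3 + 50/9 = 77/9)
(n(-9, 6) - 53)**2 - 5744 = (77/9 - 53)**2 - 5744 = (-400/9)**2 - 5744 = 160000/81 - 5744 = -305264/81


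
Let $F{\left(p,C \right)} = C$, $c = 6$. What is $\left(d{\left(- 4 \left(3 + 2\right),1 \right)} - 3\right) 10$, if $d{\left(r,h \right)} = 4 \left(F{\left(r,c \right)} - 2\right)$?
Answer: $130$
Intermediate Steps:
$d{\left(r,h \right)} = 16$ ($d{\left(r,h \right)} = 4 \left(6 - 2\right) = 4 \cdot 4 = 16$)
$\left(d{\left(- 4 \left(3 + 2\right),1 \right)} - 3\right) 10 = \left(16 - 3\right) 10 = 13 \cdot 10 = 130$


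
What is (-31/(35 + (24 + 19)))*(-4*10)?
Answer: 620/39 ≈ 15.897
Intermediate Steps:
(-31/(35 + (24 + 19)))*(-4*10) = (-31/(35 + 43))*(-40) = (-31/78)*(-40) = ((1/78)*(-31))*(-40) = -31/78*(-40) = 620/39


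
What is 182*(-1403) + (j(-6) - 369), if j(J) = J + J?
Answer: -255727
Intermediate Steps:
j(J) = 2*J
182*(-1403) + (j(-6) - 369) = 182*(-1403) + (2*(-6) - 369) = -255346 + (-12 - 369) = -255346 - 381 = -255727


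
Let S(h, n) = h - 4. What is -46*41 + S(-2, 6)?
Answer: -1892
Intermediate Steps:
S(h, n) = -4 + h
-46*41 + S(-2, 6) = -46*41 + (-4 - 2) = -1886 - 6 = -1892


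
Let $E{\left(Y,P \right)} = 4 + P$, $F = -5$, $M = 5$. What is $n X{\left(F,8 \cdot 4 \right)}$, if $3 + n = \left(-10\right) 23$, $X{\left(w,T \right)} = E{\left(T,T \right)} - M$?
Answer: $-7223$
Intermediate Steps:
$X{\left(w,T \right)} = -1 + T$ ($X{\left(w,T \right)} = \left(4 + T\right) - 5 = -1 + T$)
$n = -233$ ($n = -3 - 230 = -233$)
$n X{\left(F,8 \cdot 4 \right)} = - 233 \left(-1 + 8 \cdot 4\right) = - 233 \left(-1 + 32\right) = \left(-233\right) 31 = -7223$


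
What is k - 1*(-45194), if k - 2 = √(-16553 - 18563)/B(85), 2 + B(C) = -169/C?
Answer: 45196 - 170*I*√8779/339 ≈ 45196.0 - 46.986*I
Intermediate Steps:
B(C) = -2 - 169/C
k = 2 - 170*I*√8779/339 (k = 2 + √(-16553 - 18563)/(-2 - 169/85) = 2 + √(-35116)/(-2 - 169*1/85) = 2 + (2*I*√8779)/(-2 - 169/85) = 2 + (2*I*√8779)/(-339/85) = 2 + (2*I*√8779)*(-85/339) = 2 - 170*I*√8779/339 ≈ 2.0 - 46.986*I)
k - 1*(-45194) = (2 - 170*I*√8779/339) - 1*(-45194) = (2 - 170*I*√8779/339) + 45194 = 45196 - 170*I*√8779/339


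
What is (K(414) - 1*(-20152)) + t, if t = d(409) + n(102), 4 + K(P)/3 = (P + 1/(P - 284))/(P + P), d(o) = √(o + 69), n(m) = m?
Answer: 726336781/35880 + √478 ≈ 20265.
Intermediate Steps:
d(o) = √(69 + o)
K(P) = -12 + 3*(P + 1/(-284 + P))/(2*P) (K(P) = -12 + 3*((P + 1/(P - 284))/(P + P)) = -12 + 3*((P + 1/(-284 + P))/((2*P))) = -12 + 3*((P + 1/(-284 + P))*(1/(2*P))) = -12 + 3*((P + 1/(-284 + P))/(2*P)) = -12 + 3*(P + 1/(-284 + P))/(2*P))
t = 102 + √478 (t = √(69 + 409) + 102 = √478 + 102 = 102 + √478 ≈ 123.86)
(K(414) - 1*(-20152)) + t = ((3/2)*(1 - 7*414² + 1988*414)/(414*(-284 + 414)) - 1*(-20152)) + (102 + √478) = ((3/2)*(1/414)*(1 - 7*171396 + 823032)/130 + 20152) + (102 + √478) = ((3/2)*(1/414)*(1/130)*(1 - 1199772 + 823032) + 20152) + (102 + √478) = ((3/2)*(1/414)*(1/130)*(-376739) + 20152) + (102 + √478) = (-376739/35880 + 20152) + (102 + √478) = 722677021/35880 + (102 + √478) = 726336781/35880 + √478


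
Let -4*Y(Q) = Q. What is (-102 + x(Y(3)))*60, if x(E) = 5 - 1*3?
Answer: -6000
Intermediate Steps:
Y(Q) = -Q/4
x(E) = 2 (x(E) = 5 - 3 = 2)
(-102 + x(Y(3)))*60 = (-102 + 2)*60 = -100*60 = -6000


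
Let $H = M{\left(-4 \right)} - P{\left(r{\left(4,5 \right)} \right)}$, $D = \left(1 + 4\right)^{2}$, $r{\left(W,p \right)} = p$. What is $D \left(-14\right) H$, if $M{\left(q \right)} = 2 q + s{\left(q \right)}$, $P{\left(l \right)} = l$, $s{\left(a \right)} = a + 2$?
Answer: $5250$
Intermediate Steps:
$s{\left(a \right)} = 2 + a$
$M{\left(q \right)} = 2 + 3 q$ ($M{\left(q \right)} = 2 q + \left(2 + q\right) = 2 + 3 q$)
$D = 25$ ($D = 5^{2} = 25$)
$H = -15$ ($H = \left(2 + 3 \left(-4\right)\right) - 5 = \left(2 - 12\right) - 5 = -10 - 5 = -15$)
$D \left(-14\right) H = 25 \left(-14\right) \left(-15\right) = \left(-350\right) \left(-15\right) = 5250$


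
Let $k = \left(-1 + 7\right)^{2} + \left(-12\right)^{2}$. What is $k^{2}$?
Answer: $32400$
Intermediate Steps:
$k = 180$ ($k = 6^{2} + 144 = 36 + 144 = 180$)
$k^{2} = 180^{2} = 32400$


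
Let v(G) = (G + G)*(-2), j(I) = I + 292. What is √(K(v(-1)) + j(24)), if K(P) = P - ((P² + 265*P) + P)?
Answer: 2*I*√190 ≈ 27.568*I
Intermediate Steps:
j(I) = 292 + I
v(G) = -4*G (v(G) = (2*G)*(-2) = -4*G)
K(P) = -P² - 265*P (K(P) = P - (P² + 266*P) = P + (-P² - 266*P) = -P² - 265*P)
√(K(v(-1)) + j(24)) = √(-(-4*(-1))*(265 - 4*(-1)) + (292 + 24)) = √(-1*4*(265 + 4) + 316) = √(-1*4*269 + 316) = √(-1076 + 316) = √(-760) = 2*I*√190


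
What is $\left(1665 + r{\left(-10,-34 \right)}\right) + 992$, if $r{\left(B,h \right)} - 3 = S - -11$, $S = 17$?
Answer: $2688$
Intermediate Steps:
$r{\left(B,h \right)} = 31$ ($r{\left(B,h \right)} = 3 + \left(17 - -11\right) = 3 + \left(17 + 11\right) = 3 + 28 = 31$)
$\left(1665 + r{\left(-10,-34 \right)}\right) + 992 = \left(1665 + 31\right) + 992 = 1696 + 992 = 2688$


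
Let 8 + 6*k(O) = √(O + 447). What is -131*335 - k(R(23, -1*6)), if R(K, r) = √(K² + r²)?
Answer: -131651/3 - √(447 + √565)/6 ≈ -43887.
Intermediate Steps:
k(O) = -4/3 + √(447 + O)/6 (k(O) = -4/3 + √(O + 447)/6 = -4/3 + √(447 + O)/6)
-131*335 - k(R(23, -1*6)) = -131*335 - (-4/3 + √(447 + √(23² + (-1*6)²))/6) = -43885 - (-4/3 + √(447 + √(529 + (-6)²))/6) = -43885 - (-4/3 + √(447 + √(529 + 36))/6) = -43885 - (-4/3 + √(447 + √565)/6) = -43885 + (4/3 - √(447 + √565)/6) = -131651/3 - √(447 + √565)/6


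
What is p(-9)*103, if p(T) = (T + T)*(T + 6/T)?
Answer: 17922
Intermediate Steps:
p(T) = 2*T*(T + 6/T) (p(T) = (2*T)*(T + 6/T) = 2*T*(T + 6/T))
p(-9)*103 = (12 + 2*(-9)²)*103 = (12 + 2*81)*103 = (12 + 162)*103 = 174*103 = 17922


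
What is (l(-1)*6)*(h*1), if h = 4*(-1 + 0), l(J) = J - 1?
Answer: 48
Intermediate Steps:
l(J) = -1 + J
h = -4 (h = 4*(-1) = -4)
(l(-1)*6)*(h*1) = ((-1 - 1)*6)*(-4*1) = -2*6*(-4) = -12*(-4) = 48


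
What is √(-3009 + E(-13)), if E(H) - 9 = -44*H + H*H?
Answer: 3*I*√251 ≈ 47.529*I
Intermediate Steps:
E(H) = 9 + H² - 44*H (E(H) = 9 + (-44*H + H*H) = 9 + (-44*H + H²) = 9 + (H² - 44*H) = 9 + H² - 44*H)
√(-3009 + E(-13)) = √(-3009 + (9 + (-13)² - 44*(-13))) = √(-3009 + (9 + 169 + 572)) = √(-3009 + 750) = √(-2259) = 3*I*√251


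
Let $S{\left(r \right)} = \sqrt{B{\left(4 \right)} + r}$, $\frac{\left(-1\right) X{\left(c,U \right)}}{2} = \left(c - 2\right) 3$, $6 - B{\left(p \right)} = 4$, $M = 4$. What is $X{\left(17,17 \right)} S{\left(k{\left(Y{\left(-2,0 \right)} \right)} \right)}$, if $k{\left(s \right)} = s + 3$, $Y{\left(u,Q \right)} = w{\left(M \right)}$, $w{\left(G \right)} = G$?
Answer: $-270$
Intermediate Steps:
$B{\left(p \right)} = 2$ ($B{\left(p \right)} = 6 - 4 = 2$)
$Y{\left(u,Q \right)} = 4$
$k{\left(s \right)} = 3 + s$
$X{\left(c,U \right)} = 12 - 6 c$ ($X{\left(c,U \right)} = - 2 \left(c - 2\right) 3 = - 2 \left(-2 + c\right) 3 = - 2 \left(-6 + 3 c\right) = 12 - 6 c$)
$S{\left(r \right)} = \sqrt{2 + r}$
$X{\left(17,17 \right)} S{\left(k{\left(Y{\left(-2,0 \right)} \right)} \right)} = \left(12 - 102\right) \sqrt{2 + \left(3 + 4\right)} = \left(12 - 102\right) \sqrt{2 + 7} = - 90 \sqrt{9} = \left(-90\right) 3 = -270$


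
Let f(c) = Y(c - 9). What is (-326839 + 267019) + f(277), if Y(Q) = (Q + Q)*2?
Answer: -58748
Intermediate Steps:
Y(Q) = 4*Q (Y(Q) = (2*Q)*2 = 4*Q)
f(c) = -36 + 4*c (f(c) = 4*(c - 9) = 4*(-9 + c) = -36 + 4*c)
(-326839 + 267019) + f(277) = (-326839 + 267019) + (-36 + 4*277) = -59820 + (-36 + 1108) = -59820 + 1072 = -58748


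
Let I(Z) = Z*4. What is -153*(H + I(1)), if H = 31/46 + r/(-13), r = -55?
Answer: -814725/598 ≈ -1362.4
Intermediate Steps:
I(Z) = 4*Z
H = 2933/598 (H = 31/46 - 55/(-13) = 31*(1/46) - 55*(-1/13) = 31/46 + 55/13 = 2933/598 ≈ 4.9047)
-153*(H + I(1)) = -153*(2933/598 + 4*1) = -153*(2933/598 + 4) = -153*5325/598 = -814725/598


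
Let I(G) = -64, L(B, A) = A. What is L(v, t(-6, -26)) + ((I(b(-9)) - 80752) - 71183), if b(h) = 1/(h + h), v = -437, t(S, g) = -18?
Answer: -152017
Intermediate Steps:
b(h) = 1/(2*h)
L(v, t(-6, -26)) + ((I(b(-9)) - 80752) - 71183) = -18 + ((-64 - 80752) - 71183) = -18 + (-80816 - 71183) = -18 - 151999 = -152017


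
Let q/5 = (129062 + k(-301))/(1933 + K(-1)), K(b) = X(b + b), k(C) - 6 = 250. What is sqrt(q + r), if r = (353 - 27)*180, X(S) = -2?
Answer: sqrt(220052260770)/1931 ≈ 242.93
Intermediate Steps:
k(C) = 256 (k(C) = 6 + 250 = 256)
K(b) = -2
q = 646590/1931 (q = 5*((129062 + 256)/(1933 - 2)) = 5*(129318/1931) = 646590/1931 ≈ 334.85)
r = 58680 (r = 326*180 = 58680)
sqrt(q + r) = sqrt(646590/1931 + 58680) = sqrt(113957670/1931) = sqrt(220052260770)/1931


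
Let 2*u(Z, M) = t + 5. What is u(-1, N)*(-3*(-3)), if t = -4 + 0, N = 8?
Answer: 9/2 ≈ 4.5000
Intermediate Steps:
t = -4
u(Z, M) = ½ (u(Z, M) = (-4 + 5)/2 = (½)*1 = ½)
u(-1, N)*(-3*(-3)) = (-3*(-3))/2 = (½)*9 = 9/2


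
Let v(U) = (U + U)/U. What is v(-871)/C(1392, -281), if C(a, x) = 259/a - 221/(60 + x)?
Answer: 2784/1651 ≈ 1.6863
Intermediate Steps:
v(U) = 2 (v(U) = (2*U)/U = 2)
C(a, x) = -221/(60 + x) + 259/a
v(-871)/C(1392, -281) = 2/(((15540 - 221*1392 + 259*(-281))/(1392*(60 - 281)))) = 2/(((1/1392)*(15540 - 307632 - 72779)/(-221))) = 2/(((1/1392)*(-1/221)*(-364871))) = 2/(1651/1392) = 2*(1392/1651) = 2784/1651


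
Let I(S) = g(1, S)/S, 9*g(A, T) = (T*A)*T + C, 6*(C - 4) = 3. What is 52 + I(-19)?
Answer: 17053/342 ≈ 49.863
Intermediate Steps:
C = 9/2 (C = 4 + (⅙)*3 = 4 + ½ = 9/2 ≈ 4.5000)
g(A, T) = ½ + A*T²/9 (g(A, T) = ((T*A)*T + 9/2)/9 = ((A*T)*T + 9/2)/9 = (A*T² + 9/2)/9 = (9/2 + A*T²)/9 = ½ + A*T²/9)
I(S) = (½ + S²/9)/S (I(S) = (½ + (⅑)*1*S²)/S = (½ + S²/9)/S)
52 + I(-19) = 52 + ((½)/(-19) + (⅑)*(-19)) = 52 + ((½)*(-1/19) - 19/9) = 52 + (-1/38 - 19/9) = 52 - 731/342 = 17053/342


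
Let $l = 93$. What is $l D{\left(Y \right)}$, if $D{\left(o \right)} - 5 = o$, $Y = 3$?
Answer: $744$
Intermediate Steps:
$D{\left(o \right)} = 5 + o$
$l D{\left(Y \right)} = 93 \left(5 + 3\right) = 93 \cdot 8 = 744$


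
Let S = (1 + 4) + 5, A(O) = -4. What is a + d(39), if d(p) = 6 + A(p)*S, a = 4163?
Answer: 4129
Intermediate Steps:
S = 10 (S = 5 + 5 = 10)
d(p) = -34 (d(p) = 6 - 4*10 = 6 - 40 = -34)
a + d(39) = 4163 - 34 = 4129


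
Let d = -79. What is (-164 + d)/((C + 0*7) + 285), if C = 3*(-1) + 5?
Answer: -243/287 ≈ -0.84669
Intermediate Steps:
C = 2 (C = -3 + 5 = 2)
(-164 + d)/((C + 0*7) + 285) = (-164 - 79)/((2 + 0*7) + 285) = -243/((2 + 0) + 285) = -243/(2 + 285) = -243/287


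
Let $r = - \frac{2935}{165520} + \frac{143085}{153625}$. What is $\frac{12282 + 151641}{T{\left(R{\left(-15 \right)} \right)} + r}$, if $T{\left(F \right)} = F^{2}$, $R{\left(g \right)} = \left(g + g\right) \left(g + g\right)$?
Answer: $\frac{166729427329200}{823868453301593} \approx 0.20237$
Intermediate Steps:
$R{\left(g \right)} = 4 g^{2}$ ($R{\left(g \right)} = 2 g 2 g = 4 g^{2}$)
$r = \frac{929301593}{1017120400}$ ($r = \left(-2935\right) \frac{1}{165520} + 143085 \cdot \frac{1}{153625} = - \frac{587}{33104} + \frac{28617}{30725} = \frac{929301593}{1017120400} \approx 0.91366$)
$\frac{12282 + 151641}{T{\left(R{\left(-15 \right)} \right)} + r} = \frac{12282 + 151641}{\left(4 \left(-15\right)^{2}\right)^{2} + \frac{929301593}{1017120400}} = \frac{163923}{\left(4 \cdot 225\right)^{2} + \frac{929301593}{1017120400}} = \frac{163923}{900^{2} + \frac{929301593}{1017120400}} = \frac{163923}{810000 + \frac{929301593}{1017120400}} = \frac{163923}{\frac{823868453301593}{1017120400}} = 163923 \cdot \frac{1017120400}{823868453301593} = \frac{166729427329200}{823868453301593}$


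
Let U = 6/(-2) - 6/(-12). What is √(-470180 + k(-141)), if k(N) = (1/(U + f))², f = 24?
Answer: 8*I*√13583794/43 ≈ 685.7*I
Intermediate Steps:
U = -5/2 (U = 6*(-½) - 6*(-1/12) = -3 + ½ = -5/2 ≈ -2.5000)
k(N) = 4/1849 (k(N) = (1/(-5/2 + 24))² = (1/(43/2))² = (2/43)² = 4/1849)
√(-470180 + k(-141)) = √(-470180 + 4/1849) = √(-869362816/1849) = 8*I*√13583794/43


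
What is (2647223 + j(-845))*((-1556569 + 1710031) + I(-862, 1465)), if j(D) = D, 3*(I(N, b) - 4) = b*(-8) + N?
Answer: 395030136816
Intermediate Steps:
I(N, b) = 4 - 8*b/3 + N/3 (I(N, b) = 4 + (b*(-8) + N)/3 = 4 + (-8*b + N)/3 = 4 + (N - 8*b)/3 = 4 + (-8*b/3 + N/3) = 4 - 8*b/3 + N/3)
(2647223 + j(-845))*((-1556569 + 1710031) + I(-862, 1465)) = (2647223 - 845)*((-1556569 + 1710031) + (4 - 8/3*1465 + (⅓)*(-862))) = 2646378*(153462 + (4 - 11720/3 - 862/3)) = 2646378*(153462 - 4190) = 2646378*149272 = 395030136816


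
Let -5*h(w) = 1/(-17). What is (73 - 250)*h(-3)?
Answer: -177/85 ≈ -2.0824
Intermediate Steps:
h(w) = 1/85 (h(w) = -⅕/(-17) = -⅕*(-1/17) = 1/85)
(73 - 250)*h(-3) = (73 - 250)*(1/85) = -177*1/85 = -177/85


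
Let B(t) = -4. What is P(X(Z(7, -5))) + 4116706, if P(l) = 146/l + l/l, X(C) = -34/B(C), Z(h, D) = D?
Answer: 69984311/17 ≈ 4.1167e+6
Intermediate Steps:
X(C) = 17/2 (X(C) = -34/(-4) = -34*(-¼) = 17/2)
P(l) = 1 + 146/l (P(l) = 146/l + 1 = 1 + 146/l)
P(X(Z(7, -5))) + 4116706 = (146 + 17/2)/(17/2) + 4116706 = (2/17)*(309/2) + 4116706 = 309/17 + 4116706 = 69984311/17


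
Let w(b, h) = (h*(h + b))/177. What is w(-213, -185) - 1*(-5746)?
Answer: 1090672/177 ≈ 6162.0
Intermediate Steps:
w(b, h) = h*(b + h)/177 (w(b, h) = (h*(b + h))*(1/177) = h*(b + h)/177)
w(-213, -185) - 1*(-5746) = (1/177)*(-185)*(-213 - 185) - 1*(-5746) = (1/177)*(-185)*(-398) + 5746 = 73630/177 + 5746 = 1090672/177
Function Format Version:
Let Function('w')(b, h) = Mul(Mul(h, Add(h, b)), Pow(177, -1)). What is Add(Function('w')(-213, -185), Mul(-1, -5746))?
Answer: Rational(1090672, 177) ≈ 6162.0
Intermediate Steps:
Function('w')(b, h) = Mul(Rational(1, 177), h, Add(b, h)) (Function('w')(b, h) = Mul(Mul(h, Add(b, h)), Rational(1, 177)) = Mul(Rational(1, 177), h, Add(b, h)))
Add(Function('w')(-213, -185), Mul(-1, -5746)) = Add(Mul(Rational(1, 177), -185, Add(-213, -185)), Mul(-1, -5746)) = Add(Mul(Rational(1, 177), -185, -398), 5746) = Add(Rational(73630, 177), 5746) = Rational(1090672, 177)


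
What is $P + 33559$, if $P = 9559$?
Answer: $43118$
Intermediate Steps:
$P + 33559 = 9559 + 33559 = 43118$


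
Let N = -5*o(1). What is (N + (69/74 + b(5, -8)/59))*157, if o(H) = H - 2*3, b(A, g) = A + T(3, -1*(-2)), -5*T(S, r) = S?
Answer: 89134081/21830 ≈ 4083.1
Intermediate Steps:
T(S, r) = -S/5
b(A, g) = -⅗ + A (b(A, g) = A - ⅕*3 = A - ⅗ = -⅗ + A)
o(H) = -6 + H (o(H) = H - 6 = -6 + H)
N = 25 (N = -5*(-6 + 1) = -5*(-5) = 25)
(N + (69/74 + b(5, -8)/59))*157 = (25 + (69/74 + (-⅗ + 5)/59))*157 = (25 + (69*(1/74) + (22/5)*(1/59)))*157 = (25 + (69/74 + 22/295))*157 = (25 + 21983/21830)*157 = (567733/21830)*157 = 89134081/21830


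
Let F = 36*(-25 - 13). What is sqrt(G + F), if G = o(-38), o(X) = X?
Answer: I*sqrt(1406) ≈ 37.497*I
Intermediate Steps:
G = -38
F = -1368 (F = 36*(-38) = -1368)
sqrt(G + F) = sqrt(-38 - 1368) = sqrt(-1406) = I*sqrt(1406)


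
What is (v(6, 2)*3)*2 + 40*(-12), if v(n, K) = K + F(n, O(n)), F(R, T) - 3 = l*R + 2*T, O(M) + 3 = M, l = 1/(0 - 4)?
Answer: -423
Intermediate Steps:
l = -1/4 (l = 1/(-4) = -1/4 ≈ -0.25000)
O(M) = -3 + M
F(R, T) = 3 + 2*T - R/4 (F(R, T) = 3 + (-R/4 + 2*T) = 3 + (2*T - R/4) = 3 + 2*T - R/4)
v(n, K) = -3 + K + 7*n/4 (v(n, K) = K + (3 + 2*(-3 + n) - n/4) = K + (3 + (-6 + 2*n) - n/4) = K + (-3 + 7*n/4) = -3 + K + 7*n/4)
(v(6, 2)*3)*2 + 40*(-12) = ((-3 + 2 + (7/4)*6)*3)*2 + 40*(-12) = ((-3 + 2 + 21/2)*3)*2 - 480 = ((19/2)*3)*2 - 480 = (57/2)*2 - 480 = 57 - 480 = -423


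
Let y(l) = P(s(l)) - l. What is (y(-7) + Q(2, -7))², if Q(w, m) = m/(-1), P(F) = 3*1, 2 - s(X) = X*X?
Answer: 289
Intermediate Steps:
s(X) = 2 - X² (s(X) = 2 - X*X = 2 - X²)
P(F) = 3
Q(w, m) = -m (Q(w, m) = m*(-1) = -m)
y(l) = 3 - l
(y(-7) + Q(2, -7))² = ((3 - 1*(-7)) - 1*(-7))² = ((3 + 7) + 7)² = (10 + 7)² = 17² = 289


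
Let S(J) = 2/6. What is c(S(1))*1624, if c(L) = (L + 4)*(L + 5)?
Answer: 337792/9 ≈ 37532.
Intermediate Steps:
S(J) = ⅓ (S(J) = 2*(⅙) = ⅓)
c(L) = (4 + L)*(5 + L)
c(S(1))*1624 = (20 + (⅓)² + 9*(⅓))*1624 = (20 + ⅑ + 3)*1624 = (208/9)*1624 = 337792/9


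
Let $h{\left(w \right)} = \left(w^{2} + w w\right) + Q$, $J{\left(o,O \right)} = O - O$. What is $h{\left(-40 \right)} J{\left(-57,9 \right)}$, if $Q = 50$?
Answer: $0$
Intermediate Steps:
$J{\left(o,O \right)} = 0$
$h{\left(w \right)} = 50 + 2 w^{2}$ ($h{\left(w \right)} = \left(w^{2} + w w\right) + 50 = \left(w^{2} + w^{2}\right) + 50 = 2 w^{2} + 50 = 50 + 2 w^{2}$)
$h{\left(-40 \right)} J{\left(-57,9 \right)} = \left(50 + 2 \left(-40\right)^{2}\right) 0 = \left(50 + 2 \cdot 1600\right) 0 = \left(50 + 3200\right) 0 = 3250 \cdot 0 = 0$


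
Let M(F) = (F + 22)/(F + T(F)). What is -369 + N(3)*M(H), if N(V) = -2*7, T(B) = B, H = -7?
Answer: -354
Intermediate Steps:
N(V) = -14
M(F) = (22 + F)/(2*F) (M(F) = (F + 22)/(F + F) = (22 + F)/((2*F)) = (22 + F)*(1/(2*F)) = (22 + F)/(2*F))
-369 + N(3)*M(H) = -369 - 7*(22 - 7)/(-7) = -369 - 7*(-1)*15/7 = -369 - 14*(-15/14) = -369 + 15 = -354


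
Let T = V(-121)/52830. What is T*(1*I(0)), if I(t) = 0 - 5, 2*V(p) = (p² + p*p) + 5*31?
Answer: -29437/21132 ≈ -1.3930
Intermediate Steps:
V(p) = 155/2 + p² (V(p) = ((p² + p*p) + 5*31)/2 = ((p² + p²) + 155)/2 = (2*p² + 155)/2 = (155 + 2*p²)/2 = 155/2 + p²)
I(t) = -5
T = 29437/105660 (T = (155/2 + (-121)²)/52830 = (155/2 + 14641)*(1/52830) = (29437/2)*(1/52830) = 29437/105660 ≈ 0.27860)
T*(1*I(0)) = 29437*(1*(-5))/105660 = (29437/105660)*(-5) = -29437/21132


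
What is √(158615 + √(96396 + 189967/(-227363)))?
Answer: √(8199433304769935 + 227363*√4983045248129503)/227363 ≈ 398.65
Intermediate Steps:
√(158615 + √(96396 + 189967/(-227363))) = √(158615 + √(96396 + 189967*(-1/227363))) = √(158615 + √(96396 - 189967/227363)) = √(158615 + √(21916693781/227363)) = √(158615 + √4983045248129503/227363)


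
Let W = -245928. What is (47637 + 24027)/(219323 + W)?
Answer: -71664/26605 ≈ -2.6936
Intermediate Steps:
(47637 + 24027)/(219323 + W) = (47637 + 24027)/(219323 - 245928) = 71664/(-26605) = 71664*(-1/26605) = -71664/26605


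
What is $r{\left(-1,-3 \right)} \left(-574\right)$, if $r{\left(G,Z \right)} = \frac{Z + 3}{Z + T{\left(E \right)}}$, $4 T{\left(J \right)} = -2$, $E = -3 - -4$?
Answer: $0$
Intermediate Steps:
$E = 1$ ($E = -3 + 4 = 1$)
$T{\left(J \right)} = - \frac{1}{2}$ ($T{\left(J \right)} = \frac{1}{4} \left(-2\right) = - \frac{1}{2}$)
$r{\left(G,Z \right)} = \frac{3 + Z}{- \frac{1}{2} + Z}$ ($r{\left(G,Z \right)} = \frac{Z + 3}{Z - \frac{1}{2}} = \frac{3 + Z}{- \frac{1}{2} + Z}$)
$r{\left(-1,-3 \right)} \left(-574\right) = \frac{2 \left(3 - 3\right)}{-1 + 2 \left(-3\right)} \left(-574\right) = 2 \frac{1}{-1 - 6} \cdot 0 \left(-574\right) = 2 \frac{1}{-7} \cdot 0 \left(-574\right) = 2 \left(- \frac{1}{7}\right) 0 \left(-574\right) = 0 \left(-574\right) = 0$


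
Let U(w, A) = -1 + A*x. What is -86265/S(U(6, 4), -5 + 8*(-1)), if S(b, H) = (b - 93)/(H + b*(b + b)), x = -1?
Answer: 3191805/98 ≈ 32569.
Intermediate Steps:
U(w, A) = -1 - A (U(w, A) = -1 + A*(-1) = -1 - A)
S(b, H) = (-93 + b)/(H + 2*b**2) (S(b, H) = (-93 + b)/(H + b*(2*b)) = (-93 + b)/(H + 2*b**2))
-86265/S(U(6, 4), -5 + 8*(-1)) = -86265*((-5 + 8*(-1)) + 2*(-1 - 1*4)**2)/(-93 + (-1 - 1*4)) = -86265*((-5 - 8) + 2*(-1 - 4)**2)/(-93 + (-1 - 4)) = -86265*(-13 + 2*(-5)**2)/(-93 - 5) = -86265/(-98/(-13 + 2*25)) = -86265/(-98/(-13 + 50)) = -86265/(-98/37) = -86265*(-37/98) = 3191805/98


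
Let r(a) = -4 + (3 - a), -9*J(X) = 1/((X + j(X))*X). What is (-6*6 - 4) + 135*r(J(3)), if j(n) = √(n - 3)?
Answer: -520/3 ≈ -173.33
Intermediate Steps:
j(n) = √(-3 + n)
J(X) = -1/(9*X*(X + √(-3 + X))) (J(X) = -1/(9*(X + √(-3 + X))*X) = -1/(9*X*(X + √(-3 + X))))
r(a) = -1 - a
(-6*6 - 4) + 135*r(J(3)) = (-6*6 - 4) + 135*(-1 - (-1)/(9*3*(3 + √(-3 + 3)))) = (-36 - 4) + 135*(-1 - (-1)/(9*3*(3 + √0))) = -40 + 135*(-1 - (-1)/(9*3*(3 + 0))) = -40 + 135*(-1 - (-1)/(9*3*3)) = -40 + 135*(-1 - 1*(-1/81)) = -40 + 135*(-1 + 1/81) = -40 + 135*(-80/81) = -40 - 400/3 = -520/3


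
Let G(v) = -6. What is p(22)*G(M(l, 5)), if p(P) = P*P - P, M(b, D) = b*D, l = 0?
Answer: -2772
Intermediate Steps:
M(b, D) = D*b
p(P) = P² - P
p(22)*G(M(l, 5)) = (22*(-1 + 22))*(-6) = (22*21)*(-6) = 462*(-6) = -2772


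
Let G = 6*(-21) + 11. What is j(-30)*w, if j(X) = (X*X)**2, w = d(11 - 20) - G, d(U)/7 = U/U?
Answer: 98820000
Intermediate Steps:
G = -115 (G = -126 + 11 = -115)
d(U) = 7 (d(U) = 7*(U/U) = 7*1 = 7)
w = 122 (w = 7 - 1*(-115) = 7 + 115 = 122)
j(X) = X**4 (j(X) = (X**2)**2 = X**4)
j(-30)*w = (-30)**4*122 = 810000*122 = 98820000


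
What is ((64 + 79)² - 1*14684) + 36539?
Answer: 42304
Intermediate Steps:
((64 + 79)² - 1*14684) + 36539 = (143² - 14684) + 36539 = (20449 - 14684) + 36539 = 5765 + 36539 = 42304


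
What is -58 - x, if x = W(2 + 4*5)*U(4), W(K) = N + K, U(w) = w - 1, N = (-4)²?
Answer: -172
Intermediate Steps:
N = 16
U(w) = -1 + w
W(K) = 16 + K
x = 114 (x = (16 + (2 + 4*5))*(-1 + 4) = (16 + (2 + 20))*3 = (16 + 22)*3 = 38*3 = 114)
-58 - x = -58 - 1*114 = -58 - 114 = -172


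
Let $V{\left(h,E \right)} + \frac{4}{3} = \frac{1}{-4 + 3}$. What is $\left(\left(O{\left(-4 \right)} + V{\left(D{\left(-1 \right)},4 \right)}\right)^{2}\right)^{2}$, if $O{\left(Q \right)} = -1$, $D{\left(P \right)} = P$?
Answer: $\frac{10000}{81} \approx 123.46$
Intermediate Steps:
$V{\left(h,E \right)} = - \frac{7}{3}$ ($V{\left(h,E \right)} = - \frac{4}{3} + \frac{1}{-4 + 3} = - \frac{4}{3} + \frac{1}{-1} = - \frac{4}{3} - 1 = - \frac{7}{3}$)
$\left(\left(O{\left(-4 \right)} + V{\left(D{\left(-1 \right)},4 \right)}\right)^{2}\right)^{2} = \left(\left(-1 - \frac{7}{3}\right)^{2}\right)^{2} = \left(\left(- \frac{10}{3}\right)^{2}\right)^{2} = \left(\frac{100}{9}\right)^{2} = \frac{10000}{81}$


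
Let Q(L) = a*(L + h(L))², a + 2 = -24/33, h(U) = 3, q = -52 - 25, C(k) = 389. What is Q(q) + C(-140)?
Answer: -160001/11 ≈ -14546.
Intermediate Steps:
q = -77
a = -30/11 (a = -2 - 24/33 = -2 - 24*1/33 = -2 - 8/11 = -30/11 ≈ -2.7273)
Q(L) = -30*(3 + L)²/11 (Q(L) = -30*(L + 3)²/11 = -30*(3 + L)²/11)
Q(q) + C(-140) = -30*(3 - 77)²/11 + 389 = -30/11*(-74)² + 389 = -30/11*5476 + 389 = -164280/11 + 389 = -160001/11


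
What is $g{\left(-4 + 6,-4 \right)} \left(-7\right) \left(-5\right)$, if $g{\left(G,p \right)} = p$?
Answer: $-140$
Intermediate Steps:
$g{\left(-4 + 6,-4 \right)} \left(-7\right) \left(-5\right) = \left(-4\right) \left(-7\right) \left(-5\right) = 28 \left(-5\right) = -140$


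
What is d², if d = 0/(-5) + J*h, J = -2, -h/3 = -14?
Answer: 7056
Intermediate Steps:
h = 42 (h = -3*(-14) = 42)
d = -84 (d = 0/(-5) - 2*42 = 0*(-⅕) - 84 = 0 - 84 = -84)
d² = (-84)² = 7056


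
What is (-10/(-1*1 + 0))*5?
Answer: 50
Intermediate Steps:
(-10/(-1*1 + 0))*5 = (-10/(-1 + 0))*5 = (-10/(-1))*5 = -1*(-10)*5 = 10*5 = 50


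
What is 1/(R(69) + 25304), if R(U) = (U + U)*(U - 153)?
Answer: 1/13712 ≈ 7.2929e-5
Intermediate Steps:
R(U) = 2*U*(-153 + U) (R(U) = (2*U)*(-153 + U) = 2*U*(-153 + U))
1/(R(69) + 25304) = 1/(2*69*(-153 + 69) + 25304) = 1/(2*69*(-84) + 25304) = 1/(-11592 + 25304) = 1/13712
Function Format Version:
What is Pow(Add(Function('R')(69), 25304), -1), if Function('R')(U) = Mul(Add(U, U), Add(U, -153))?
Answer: Rational(1, 13712) ≈ 7.2929e-5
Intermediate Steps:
Function('R')(U) = Mul(2, U, Add(-153, U)) (Function('R')(U) = Mul(Mul(2, U), Add(-153, U)) = Mul(2, U, Add(-153, U)))
Pow(Add(Function('R')(69), 25304), -1) = Pow(Add(Mul(2, 69, Add(-153, 69)), 25304), -1) = Pow(Add(Mul(2, 69, -84), 25304), -1) = Pow(Add(-11592, 25304), -1) = Pow(13712, -1) = Rational(1, 13712)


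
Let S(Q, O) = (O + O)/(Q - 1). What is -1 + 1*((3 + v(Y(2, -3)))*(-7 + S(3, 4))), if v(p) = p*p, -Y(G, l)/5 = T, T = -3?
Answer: -685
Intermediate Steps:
S(Q, O) = 2*O/(-1 + Q) (S(Q, O) = (2*O)/(-1 + Q) = 2*O/(-1 + Q))
Y(G, l) = 15 (Y(G, l) = -5*(-3) = 15)
v(p) = p**2
-1 + 1*((3 + v(Y(2, -3)))*(-7 + S(3, 4))) = -1 + 1*((3 + 15**2)*(-7 + 2*4/(-1 + 3))) = -1 + 1*((3 + 225)*(-7 + 2*4/2)) = -1 + 1*(228*(-7 + 2*4*(1/2))) = -1 + 1*(228*(-7 + 4)) = -1 + 1*(228*(-3)) = -1 + 1*(-684) = -1 - 684 = -685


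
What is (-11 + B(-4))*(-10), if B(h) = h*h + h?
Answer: -10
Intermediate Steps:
B(h) = h + h² (B(h) = h² + h = h + h²)
(-11 + B(-4))*(-10) = (-11 - 4*(1 - 4))*(-10) = (-11 - 4*(-3))*(-10) = (-11 + 12)*(-10) = 1*(-10) = -10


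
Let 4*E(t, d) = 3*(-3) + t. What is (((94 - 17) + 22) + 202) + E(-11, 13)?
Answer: 296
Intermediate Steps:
E(t, d) = -9/4 + t/4 (E(t, d) = (3*(-3) + t)/4 = (-9 + t)/4 = -9/4 + t/4)
(((94 - 17) + 22) + 202) + E(-11, 13) = (((94 - 17) + 22) + 202) + (-9/4 + (¼)*(-11)) = ((77 + 22) + 202) + (-9/4 - 11/4) = (99 + 202) - 5 = 301 - 5 = 296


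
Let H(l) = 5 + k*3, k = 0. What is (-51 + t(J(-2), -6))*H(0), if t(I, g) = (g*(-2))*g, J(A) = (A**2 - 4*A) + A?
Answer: -615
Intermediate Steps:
H(l) = 5 (H(l) = 5 + 0*3 = 5 + 0 = 5)
J(A) = A**2 - 3*A
t(I, g) = -2*g**2 (t(I, g) = (-2*g)*g = -2*g**2)
(-51 + t(J(-2), -6))*H(0) = (-51 - 2*(-6)**2)*5 = (-51 - 2*36)*5 = (-51 - 72)*5 = -123*5 = -615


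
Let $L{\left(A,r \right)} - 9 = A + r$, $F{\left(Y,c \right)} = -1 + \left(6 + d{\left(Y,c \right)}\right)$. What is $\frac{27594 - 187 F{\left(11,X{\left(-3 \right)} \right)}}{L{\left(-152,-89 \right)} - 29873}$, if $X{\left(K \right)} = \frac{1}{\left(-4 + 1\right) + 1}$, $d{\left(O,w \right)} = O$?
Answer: $- \frac{24602}{30105} \approx -0.81721$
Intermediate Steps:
$X{\left(K \right)} = - \frac{1}{2}$ ($X{\left(K \right)} = \frac{1}{-3 + 1} = \frac{1}{-2} = - \frac{1}{2}$)
$F{\left(Y,c \right)} = 5 + Y$ ($F{\left(Y,c \right)} = -1 + \left(6 + Y\right) = 5 + Y$)
$L{\left(A,r \right)} = 9 + A + r$ ($L{\left(A,r \right)} = 9 + \left(A + r\right) = 9 + A + r$)
$\frac{27594 - 187 F{\left(11,X{\left(-3 \right)} \right)}}{L{\left(-152,-89 \right)} - 29873} = \frac{27594 - 187 \left(5 + 11\right)}{\left(9 - 152 - 89\right) - 29873} = \frac{27594 - 2992}{-232 - 29873} = \frac{27594 - 2992}{-30105} = 24602 \left(- \frac{1}{30105}\right) = - \frac{24602}{30105}$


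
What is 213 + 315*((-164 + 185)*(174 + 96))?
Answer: 1786263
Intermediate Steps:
213 + 315*((-164 + 185)*(174 + 96)) = 213 + 315*(21*270) = 213 + 315*5670 = 213 + 1786050 = 1786263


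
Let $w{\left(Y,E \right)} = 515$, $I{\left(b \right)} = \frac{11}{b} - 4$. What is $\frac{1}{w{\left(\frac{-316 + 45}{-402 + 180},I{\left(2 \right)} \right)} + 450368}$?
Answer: $\frac{1}{450883} \approx 2.2179 \cdot 10^{-6}$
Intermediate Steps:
$I{\left(b \right)} = -4 + \frac{11}{b}$
$\frac{1}{w{\left(\frac{-316 + 45}{-402 + 180},I{\left(2 \right)} \right)} + 450368} = \frac{1}{515 + 450368} = \frac{1}{450883}$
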